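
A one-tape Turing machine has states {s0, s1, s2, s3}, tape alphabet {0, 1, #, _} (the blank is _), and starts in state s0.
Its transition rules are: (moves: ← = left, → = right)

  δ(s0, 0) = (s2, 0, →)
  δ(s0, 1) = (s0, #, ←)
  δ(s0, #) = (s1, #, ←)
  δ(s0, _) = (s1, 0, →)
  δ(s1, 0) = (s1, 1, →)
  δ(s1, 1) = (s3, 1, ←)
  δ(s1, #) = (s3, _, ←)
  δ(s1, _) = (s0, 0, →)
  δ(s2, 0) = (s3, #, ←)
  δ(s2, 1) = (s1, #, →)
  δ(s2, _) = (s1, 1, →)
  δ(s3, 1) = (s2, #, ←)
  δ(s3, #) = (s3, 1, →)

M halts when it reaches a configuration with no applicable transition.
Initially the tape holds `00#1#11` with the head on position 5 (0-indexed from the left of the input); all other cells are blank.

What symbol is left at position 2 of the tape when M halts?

1

s0 | 00#1#[1]1   read 1 → write #, move ←, go to s0
s0 | 00#1[#]#1   read # → write #, move ←, go to s1
s1 | 00#[1]##1   read 1 → write 1, move ←, go to s3
s3 | 00[#]1##1   read # → write 1, move →, go to s3
s3 | 001[1]##1   read 1 → write #, move ←, go to s2
s2 | 00[1]###1   read 1 → write #, move →, go to s1
s1 | 00#[#]##1   read # → write _, move ←, go to s3
s3 | 00[#]_##1   read # → write 1, move →, go to s3
s3 | 001[_]##1
Cell 2 holds 1 when M halts.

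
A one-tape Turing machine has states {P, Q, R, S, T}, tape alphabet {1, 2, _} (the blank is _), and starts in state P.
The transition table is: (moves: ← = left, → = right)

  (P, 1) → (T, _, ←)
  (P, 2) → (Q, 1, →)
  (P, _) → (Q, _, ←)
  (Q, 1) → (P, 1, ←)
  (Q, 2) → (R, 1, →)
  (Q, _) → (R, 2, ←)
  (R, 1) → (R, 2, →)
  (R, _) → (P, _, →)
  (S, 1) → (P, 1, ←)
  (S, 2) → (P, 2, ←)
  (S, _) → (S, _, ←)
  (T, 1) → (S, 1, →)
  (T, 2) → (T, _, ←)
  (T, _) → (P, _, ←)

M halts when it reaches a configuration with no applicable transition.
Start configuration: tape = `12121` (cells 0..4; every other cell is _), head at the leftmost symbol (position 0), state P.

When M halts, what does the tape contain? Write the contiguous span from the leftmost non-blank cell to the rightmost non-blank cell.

state=P head=0 tape=____[1]2121   (P,1)→(T,_,←)
state=T head=-1 tape=___[_]_2121   (T,_)→(P,_,←)
state=P head=-2 tape=__[_]__2121   (P,_)→(Q,_,←)
state=Q head=-3 tape=_[_]___2121   (Q,_)→(R,2,←)
state=R head=-4 tape=[_]2___2121   (R,_)→(P,_,→)
state=P head=-3 tape=_[2]___2121   (P,2)→(Q,1,→)
state=Q head=-2 tape=_1[_]__2121   (Q,_)→(R,2,←)
state=R head=-3 tape=_[1]2__2121   (R,1)→(R,2,→)
state=R head=-2 tape=_2[2]__2121
The non-blank tape span at halt is 22__2121.

22__2121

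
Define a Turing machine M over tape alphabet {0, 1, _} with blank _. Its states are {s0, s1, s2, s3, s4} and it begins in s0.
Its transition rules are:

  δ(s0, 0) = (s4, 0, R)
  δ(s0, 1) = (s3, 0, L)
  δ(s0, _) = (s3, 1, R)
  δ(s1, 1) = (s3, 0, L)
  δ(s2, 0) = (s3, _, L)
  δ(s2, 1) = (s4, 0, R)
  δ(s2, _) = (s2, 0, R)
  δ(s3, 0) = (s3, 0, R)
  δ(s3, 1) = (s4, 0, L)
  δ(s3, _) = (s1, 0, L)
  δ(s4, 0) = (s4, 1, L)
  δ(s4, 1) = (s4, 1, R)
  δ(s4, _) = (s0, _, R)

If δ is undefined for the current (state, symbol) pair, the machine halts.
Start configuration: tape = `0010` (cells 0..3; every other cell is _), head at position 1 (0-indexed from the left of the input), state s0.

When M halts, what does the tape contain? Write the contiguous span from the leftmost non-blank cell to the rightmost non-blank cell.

00100000

s0 | __0[0]10___   read 0 → write 0, move R, go to s4
s4 | __00[1]0___   read 1 → write 1, move R, go to s4
s4 | __001[0]___   read 0 → write 1, move L, go to s4
s4 | __00[1]1___   read 1 → write 1, move R, go to s4
s4 | __001[1]___   read 1 → write 1, move R, go to s4
s4 | __0011[_]__   read _ → write _, move R, go to s0
s0 | __0011_[_]_   read _ → write 1, move R, go to s3
s3 | __0011_1[_]   read _ → write 0, move L, go to s1
s1 | __0011_[1]0   read 1 → write 0, move L, go to s3
s3 | __0011[_]00   read _ → write 0, move L, go to s1
s1 | __001[1]000   read 1 → write 0, move L, go to s3
s3 | __00[1]0000   read 1 → write 0, move L, go to s4
s4 | __0[0]00000   read 0 → write 1, move L, go to s4
s4 | __[0]100000   read 0 → write 1, move L, go to s4
s4 | _[_]1100000   read _ → write _, move R, go to s0
s0 | __[1]100000   read 1 → write 0, move L, go to s3
s3 | _[_]0100000   read _ → write 0, move L, go to s1
s1 | [_]00100000
The non-blank tape span at halt is 00100000.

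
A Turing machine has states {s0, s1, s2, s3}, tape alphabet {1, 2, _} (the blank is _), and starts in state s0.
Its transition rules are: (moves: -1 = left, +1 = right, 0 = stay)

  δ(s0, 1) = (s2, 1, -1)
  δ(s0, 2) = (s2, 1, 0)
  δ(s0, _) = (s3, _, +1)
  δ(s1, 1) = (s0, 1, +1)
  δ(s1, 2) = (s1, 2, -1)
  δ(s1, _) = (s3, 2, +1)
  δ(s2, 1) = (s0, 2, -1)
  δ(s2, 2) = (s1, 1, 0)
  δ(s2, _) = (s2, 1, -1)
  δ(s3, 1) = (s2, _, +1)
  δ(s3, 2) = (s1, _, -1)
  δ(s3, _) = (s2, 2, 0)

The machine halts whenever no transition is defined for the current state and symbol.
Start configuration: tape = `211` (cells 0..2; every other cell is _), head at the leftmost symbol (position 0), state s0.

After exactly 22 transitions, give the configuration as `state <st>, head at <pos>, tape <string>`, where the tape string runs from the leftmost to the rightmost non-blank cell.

state s1, head at -2, tape 11211

s0 | __[2]11   read 2 → write 1, move 0, go to s2
s2 | __[1]11   read 1 → write 2, move -1, go to s0
s0 | _[_]211   read _ → write _, move +1, go to s3
s3 | __[2]11   read 2 → write _, move -1, go to s1
s1 | _[_]_11   read _ → write 2, move +1, go to s3
s3 | _2[_]11   read _ → write 2, move 0, go to s2
s2 | _2[2]11   read 2 → write 1, move 0, go to s1
s1 | _2[1]11   read 1 → write 1, move +1, go to s0
s0 | _21[1]1   read 1 → write 1, move -1, go to s2
s2 | _2[1]11   read 1 → write 2, move -1, go to s0
s0 | _[2]211   read 2 → write 1, move 0, go to s2
s2 | _[1]211   read 1 → write 2, move -1, go to s0
s0 | [_]2211   read _ → write _, move +1, go to s3
s3 | _[2]211   read 2 → write _, move -1, go to s1
s1 | [_]_211   read _ → write 2, move +1, go to s3
s3 | 2[_]211   read _ → write 2, move 0, go to s2
s2 | 2[2]211   read 2 → write 1, move 0, go to s1
s1 | 2[1]211   read 1 → write 1, move +1, go to s0
s0 | 21[2]11   read 2 → write 1, move 0, go to s2
s2 | 21[1]11   read 1 → write 2, move -1, go to s0
s0 | 2[1]211   read 1 → write 1, move -1, go to s2
s2 | [2]1211   read 2 → write 1, move 0, go to s1
s1 | [1]1211
After 22 steps: state s1, head at -2, tape 11211.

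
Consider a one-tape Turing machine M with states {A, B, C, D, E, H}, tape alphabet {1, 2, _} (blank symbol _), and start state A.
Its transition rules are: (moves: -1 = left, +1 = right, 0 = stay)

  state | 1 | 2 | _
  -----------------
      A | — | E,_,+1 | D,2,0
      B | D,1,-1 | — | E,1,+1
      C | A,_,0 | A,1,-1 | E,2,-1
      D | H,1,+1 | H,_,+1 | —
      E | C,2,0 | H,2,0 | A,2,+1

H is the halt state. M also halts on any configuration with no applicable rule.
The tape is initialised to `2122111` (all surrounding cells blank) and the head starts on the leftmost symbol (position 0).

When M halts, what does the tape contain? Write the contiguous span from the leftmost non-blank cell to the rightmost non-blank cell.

122111

A | [2]122111   read 2 → write _, move +1, go to E
E | _[1]22111   read 1 → write 2, move 0, go to C
C | _[2]22111   read 2 → write 1, move -1, go to A
A | [_]122111   read _ → write 2, move 0, go to D
D | [2]122111   read 2 → write _, move +1, go to H
H | _[1]22111
The non-blank tape span at halt is 122111.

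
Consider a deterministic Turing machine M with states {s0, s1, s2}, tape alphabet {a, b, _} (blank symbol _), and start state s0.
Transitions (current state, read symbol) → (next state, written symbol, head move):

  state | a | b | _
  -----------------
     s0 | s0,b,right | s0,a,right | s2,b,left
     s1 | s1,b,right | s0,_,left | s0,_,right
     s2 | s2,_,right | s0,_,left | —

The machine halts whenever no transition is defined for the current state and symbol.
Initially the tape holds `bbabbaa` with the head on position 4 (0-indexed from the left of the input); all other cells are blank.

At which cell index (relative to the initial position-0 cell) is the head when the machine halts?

-2

s0 | __bbab[b]aa_   read b → write a, move right, go to s0
s0 | __bbaba[a]a_   read a → write b, move right, go to s0
s0 | __bbabab[a]_   read a → write b, move right, go to s0
s0 | __bbababb[_]   read _ → write b, move left, go to s2
s2 | __bbabab[b]b   read b → write _, move left, go to s0
s0 | __bbaba[b]_b   read b → write a, move right, go to s0
s0 | __bbabaa[_]b   read _ → write b, move left, go to s2
s2 | __bbaba[a]bb   read a → write _, move right, go to s2
s2 | __bbaba_[b]b   read b → write _, move left, go to s0
s0 | __bbaba[_]_b   read _ → write b, move left, go to s2
s2 | __bbab[a]b_b   read a → write _, move right, go to s2
s2 | __bbab_[b]_b   read b → write _, move left, go to s0
s0 | __bbab[_]__b   read _ → write b, move left, go to s2
s2 | __bba[b]b__b   read b → write _, move left, go to s0
s0 | __bb[a]_b__b   read a → write b, move right, go to s0
s0 | __bbb[_]b__b   read _ → write b, move left, go to s2
s2 | __bb[b]bb__b   read b → write _, move left, go to s0
s0 | __b[b]_bb__b   read b → write a, move right, go to s0
s0 | __ba[_]bb__b   read _ → write b, move left, go to s2
s2 | __b[a]bbb__b   read a → write _, move right, go to s2
s2 | __b_[b]bb__b   read b → write _, move left, go to s0
s0 | __b[_]_bb__b   read _ → write b, move left, go to s2
s2 | __[b]b_bb__b   read b → write _, move left, go to s0
s0 | _[_]_b_bb__b   read _ → write b, move left, go to s2
s2 | [_]b_b_bb__b
At halt the head is at cell -2.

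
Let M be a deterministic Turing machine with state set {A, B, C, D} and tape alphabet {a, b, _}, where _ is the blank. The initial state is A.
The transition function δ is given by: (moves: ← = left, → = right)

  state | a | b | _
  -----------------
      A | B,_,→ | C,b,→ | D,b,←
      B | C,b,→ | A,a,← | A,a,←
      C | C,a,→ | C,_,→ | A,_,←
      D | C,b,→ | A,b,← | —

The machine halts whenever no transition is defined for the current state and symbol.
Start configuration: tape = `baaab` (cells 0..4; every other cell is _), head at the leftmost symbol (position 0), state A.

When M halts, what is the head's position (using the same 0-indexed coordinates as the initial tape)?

3

A | [b]aaab_   read b → write b, move →, go to C
C | b[a]aab_   read a → write a, move →, go to C
C | ba[a]ab_   read a → write a, move →, go to C
C | baa[a]b_   read a → write a, move →, go to C
C | baaa[b]_   read b → write _, move →, go to C
C | baaa_[_]   read _ → write _, move ←, go to A
A | baaa[_]_   read _ → write b, move ←, go to D
D | baa[a]b_   read a → write b, move →, go to C
C | baab[b]_   read b → write _, move →, go to C
C | baab_[_]   read _ → write _, move ←, go to A
A | baab[_]_   read _ → write b, move ←, go to D
D | baa[b]b_   read b → write b, move ←, go to A
A | ba[a]bb_   read a → write _, move →, go to B
B | ba_[b]b_   read b → write a, move ←, go to A
A | ba[_]ab_   read _ → write b, move ←, go to D
D | b[a]bab_   read a → write b, move →, go to C
C | bb[b]ab_   read b → write _, move →, go to C
C | bb_[a]b_   read a → write a, move →, go to C
C | bb_a[b]_   read b → write _, move →, go to C
C | bb_a_[_]   read _ → write _, move ←, go to A
A | bb_a[_]_   read _ → write b, move ←, go to D
D | bb_[a]b_   read a → write b, move →, go to C
C | bb_b[b]_   read b → write _, move →, go to C
C | bb_b_[_]   read _ → write _, move ←, go to A
A | bb_b[_]_   read _ → write b, move ←, go to D
D | bb_[b]b_   read b → write b, move ←, go to A
A | bb[_]bb_   read _ → write b, move ←, go to D
D | b[b]bbb_   read b → write b, move ←, go to A
A | [b]bbbb_   read b → write b, move →, go to C
C | b[b]bbb_   read b → write _, move →, go to C
C | b_[b]bb_   read b → write _, move →, go to C
C | b__[b]b_   read b → write _, move →, go to C
C | b___[b]_   read b → write _, move →, go to C
C | b____[_]   read _ → write _, move ←, go to A
A | b___[_]_   read _ → write b, move ←, go to D
D | b__[_]b_
At halt the head is at cell 3.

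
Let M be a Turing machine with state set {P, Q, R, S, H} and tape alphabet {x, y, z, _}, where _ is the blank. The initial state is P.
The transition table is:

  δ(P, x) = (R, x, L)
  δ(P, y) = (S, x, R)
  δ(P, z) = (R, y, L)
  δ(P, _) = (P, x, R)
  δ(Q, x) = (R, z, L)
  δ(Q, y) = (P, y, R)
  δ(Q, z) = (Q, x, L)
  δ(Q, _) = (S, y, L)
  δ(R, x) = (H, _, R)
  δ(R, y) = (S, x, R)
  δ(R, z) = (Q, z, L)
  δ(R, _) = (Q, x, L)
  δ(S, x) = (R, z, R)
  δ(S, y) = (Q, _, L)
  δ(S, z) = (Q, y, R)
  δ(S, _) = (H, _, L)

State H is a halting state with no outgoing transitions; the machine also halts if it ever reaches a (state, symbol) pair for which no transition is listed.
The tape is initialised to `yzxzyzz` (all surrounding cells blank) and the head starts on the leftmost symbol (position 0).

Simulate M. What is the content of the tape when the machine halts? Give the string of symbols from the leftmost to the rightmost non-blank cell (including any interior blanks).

state=P head=0 tape=[y]zxzyzz_   (P,y)→(S,x,R)
state=S head=1 tape=x[z]xzyzz_   (S,z)→(Q,y,R)
state=Q head=2 tape=xy[x]zyzz_   (Q,x)→(R,z,L)
state=R head=1 tape=x[y]zzyzz_   (R,y)→(S,x,R)
state=S head=2 tape=xx[z]zyzz_   (S,z)→(Q,y,R)
state=Q head=3 tape=xxy[z]yzz_   (Q,z)→(Q,x,L)
state=Q head=2 tape=xx[y]xyzz_   (Q,y)→(P,y,R)
state=P head=3 tape=xxy[x]yzz_   (P,x)→(R,x,L)
state=R head=2 tape=xx[y]xyzz_   (R,y)→(S,x,R)
state=S head=3 tape=xxx[x]yzz_   (S,x)→(R,z,R)
state=R head=4 tape=xxxz[y]zz_   (R,y)→(S,x,R)
state=S head=5 tape=xxxzx[z]z_   (S,z)→(Q,y,R)
state=Q head=6 tape=xxxzxy[z]_   (Q,z)→(Q,x,L)
state=Q head=5 tape=xxxzx[y]x_   (Q,y)→(P,y,R)
state=P head=6 tape=xxxzxy[x]_   (P,x)→(R,x,L)
state=R head=5 tape=xxxzx[y]x_   (R,y)→(S,x,R)
state=S head=6 tape=xxxzxx[x]_   (S,x)→(R,z,R)
state=R head=7 tape=xxxzxxz[_]   (R,_)→(Q,x,L)
state=Q head=6 tape=xxxzxx[z]x   (Q,z)→(Q,x,L)
state=Q head=5 tape=xxxzx[x]xx   (Q,x)→(R,z,L)
state=R head=4 tape=xxxz[x]zxx   (R,x)→(H,_,R)
state=H head=5 tape=xxxz_[z]xx
The non-blank tape span at halt is xxxz_zxx.

xxxz_zxx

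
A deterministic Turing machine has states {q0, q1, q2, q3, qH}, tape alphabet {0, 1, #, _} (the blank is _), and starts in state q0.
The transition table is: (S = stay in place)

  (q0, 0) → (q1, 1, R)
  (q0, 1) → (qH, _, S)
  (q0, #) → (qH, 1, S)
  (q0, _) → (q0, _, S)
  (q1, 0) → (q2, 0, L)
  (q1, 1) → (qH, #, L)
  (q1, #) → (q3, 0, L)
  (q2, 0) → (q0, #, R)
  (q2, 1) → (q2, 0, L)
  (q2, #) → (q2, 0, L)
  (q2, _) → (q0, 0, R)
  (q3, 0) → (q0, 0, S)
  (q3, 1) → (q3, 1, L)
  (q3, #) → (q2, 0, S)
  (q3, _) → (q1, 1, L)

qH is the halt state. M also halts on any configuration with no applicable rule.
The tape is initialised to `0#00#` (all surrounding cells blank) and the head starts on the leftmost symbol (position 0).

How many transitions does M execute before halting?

q0 | __[0]#00#   read 0 → write 1, move R, go to q1
q1 | __1[#]00#   read # → write 0, move L, go to q3
q3 | __[1]000#   read 1 → write 1, move L, go to q3
q3 | _[_]1000#   read _ → write 1, move L, go to q1
q1 | [_]11000#
M halts after 4 transitions.

4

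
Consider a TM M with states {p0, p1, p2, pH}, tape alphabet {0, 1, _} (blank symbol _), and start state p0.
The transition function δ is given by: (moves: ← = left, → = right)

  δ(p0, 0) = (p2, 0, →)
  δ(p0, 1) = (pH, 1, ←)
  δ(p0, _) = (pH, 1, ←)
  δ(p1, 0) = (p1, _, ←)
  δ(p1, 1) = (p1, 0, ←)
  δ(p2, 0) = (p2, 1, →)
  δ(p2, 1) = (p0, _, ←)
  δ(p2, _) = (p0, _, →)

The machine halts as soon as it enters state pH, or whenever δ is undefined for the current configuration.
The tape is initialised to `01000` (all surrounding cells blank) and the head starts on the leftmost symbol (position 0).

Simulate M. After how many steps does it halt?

9

p0 | [0]1000__   read 0 → write 0, move →, go to p2
p2 | 0[1]000__   read 1 → write _, move ←, go to p0
p0 | [0]_000__   read 0 → write 0, move →, go to p2
p2 | 0[_]000__   read _ → write _, move →, go to p0
p0 | 0_[0]00__   read 0 → write 0, move →, go to p2
p2 | 0_0[0]0__   read 0 → write 1, move →, go to p2
p2 | 0_01[0]__   read 0 → write 1, move →, go to p2
p2 | 0_011[_]_   read _ → write _, move →, go to p0
p0 | 0_011_[_]   read _ → write 1, move ←, go to pH
pH | 0_011[_]1
M halts after 9 transitions.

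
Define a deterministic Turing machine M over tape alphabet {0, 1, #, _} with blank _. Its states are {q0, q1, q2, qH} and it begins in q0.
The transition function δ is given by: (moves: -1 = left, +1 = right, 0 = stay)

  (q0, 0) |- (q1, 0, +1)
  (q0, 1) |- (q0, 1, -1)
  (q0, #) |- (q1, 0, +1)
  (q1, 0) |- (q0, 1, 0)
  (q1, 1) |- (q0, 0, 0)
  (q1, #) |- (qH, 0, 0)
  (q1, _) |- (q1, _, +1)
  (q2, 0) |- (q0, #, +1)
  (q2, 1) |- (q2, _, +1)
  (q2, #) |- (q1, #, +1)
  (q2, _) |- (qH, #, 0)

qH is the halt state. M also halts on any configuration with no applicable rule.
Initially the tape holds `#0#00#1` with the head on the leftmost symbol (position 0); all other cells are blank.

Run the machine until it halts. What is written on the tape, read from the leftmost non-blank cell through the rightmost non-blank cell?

00000#1

state=q0 head=0 tape=[#]0#00#1   (q0,#)→(q1,0,+1)
state=q1 head=1 tape=0[0]#00#1   (q1,0)→(q0,1,0)
state=q0 head=1 tape=0[1]#00#1   (q0,1)→(q0,1,-1)
state=q0 head=0 tape=[0]1#00#1   (q0,0)→(q1,0,+1)
state=q1 head=1 tape=0[1]#00#1   (q1,1)→(q0,0,0)
state=q0 head=1 tape=0[0]#00#1   (q0,0)→(q1,0,+1)
state=q1 head=2 tape=00[#]00#1   (q1,#)→(qH,0,0)
state=qH head=2 tape=00[0]00#1
The non-blank tape span at halt is 00000#1.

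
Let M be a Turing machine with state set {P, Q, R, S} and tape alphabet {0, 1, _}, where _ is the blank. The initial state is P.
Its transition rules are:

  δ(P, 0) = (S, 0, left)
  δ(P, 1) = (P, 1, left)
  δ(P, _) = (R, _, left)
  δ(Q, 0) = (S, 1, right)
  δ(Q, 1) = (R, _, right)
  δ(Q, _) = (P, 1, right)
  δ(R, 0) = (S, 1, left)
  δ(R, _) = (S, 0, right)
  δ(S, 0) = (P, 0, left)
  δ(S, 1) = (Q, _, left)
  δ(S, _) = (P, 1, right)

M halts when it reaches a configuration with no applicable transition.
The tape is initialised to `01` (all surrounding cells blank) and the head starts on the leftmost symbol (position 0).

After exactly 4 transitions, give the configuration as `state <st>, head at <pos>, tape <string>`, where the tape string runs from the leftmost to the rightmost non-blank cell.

P | __[0]1   read 0 → write 0, move left, go to S
S | _[_]01   read _ → write 1, move right, go to P
P | _1[0]1   read 0 → write 0, move left, go to S
S | _[1]01   read 1 → write _, move left, go to Q
Q | [_]_01
After 4 steps: state Q, head at -2, tape 01.

state Q, head at -2, tape 01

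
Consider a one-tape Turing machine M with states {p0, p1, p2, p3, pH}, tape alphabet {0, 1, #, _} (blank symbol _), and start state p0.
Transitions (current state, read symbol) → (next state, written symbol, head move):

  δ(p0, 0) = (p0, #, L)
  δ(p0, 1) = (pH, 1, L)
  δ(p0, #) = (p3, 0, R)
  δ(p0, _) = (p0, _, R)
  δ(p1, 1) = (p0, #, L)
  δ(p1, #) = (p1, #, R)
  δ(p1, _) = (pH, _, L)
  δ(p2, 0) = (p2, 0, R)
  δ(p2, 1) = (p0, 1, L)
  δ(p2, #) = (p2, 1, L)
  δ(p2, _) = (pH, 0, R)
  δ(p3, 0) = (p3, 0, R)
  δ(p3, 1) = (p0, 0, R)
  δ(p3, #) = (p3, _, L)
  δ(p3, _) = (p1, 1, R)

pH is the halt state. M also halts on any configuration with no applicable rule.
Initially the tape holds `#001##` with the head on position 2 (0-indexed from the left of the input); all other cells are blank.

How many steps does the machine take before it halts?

15

state=p0 head=2 tape=#0[0]1##_   (p0,0)→(p0,#,L)
state=p0 head=1 tape=#[0]#1##_   (p0,0)→(p0,#,L)
state=p0 head=0 tape=[#]##1##_   (p0,#)→(p3,0,R)
state=p3 head=1 tape=0[#]#1##_   (p3,#)→(p3,_,L)
state=p3 head=0 tape=[0]_#1##_   (p3,0)→(p3,0,R)
state=p3 head=1 tape=0[_]#1##_   (p3,_)→(p1,1,R)
state=p1 head=2 tape=01[#]1##_   (p1,#)→(p1,#,R)
state=p1 head=3 tape=01#[1]##_   (p1,1)→(p0,#,L)
state=p0 head=2 tape=01[#]###_   (p0,#)→(p3,0,R)
state=p3 head=3 tape=010[#]##_   (p3,#)→(p3,_,L)
state=p3 head=2 tape=01[0]_##_   (p3,0)→(p3,0,R)
state=p3 head=3 tape=010[_]##_   (p3,_)→(p1,1,R)
state=p1 head=4 tape=0101[#]#_   (p1,#)→(p1,#,R)
state=p1 head=5 tape=0101#[#]_   (p1,#)→(p1,#,R)
state=p1 head=6 tape=0101##[_]   (p1,_)→(pH,_,L)
state=pH head=5 tape=0101#[#]_
M halts after 15 transitions.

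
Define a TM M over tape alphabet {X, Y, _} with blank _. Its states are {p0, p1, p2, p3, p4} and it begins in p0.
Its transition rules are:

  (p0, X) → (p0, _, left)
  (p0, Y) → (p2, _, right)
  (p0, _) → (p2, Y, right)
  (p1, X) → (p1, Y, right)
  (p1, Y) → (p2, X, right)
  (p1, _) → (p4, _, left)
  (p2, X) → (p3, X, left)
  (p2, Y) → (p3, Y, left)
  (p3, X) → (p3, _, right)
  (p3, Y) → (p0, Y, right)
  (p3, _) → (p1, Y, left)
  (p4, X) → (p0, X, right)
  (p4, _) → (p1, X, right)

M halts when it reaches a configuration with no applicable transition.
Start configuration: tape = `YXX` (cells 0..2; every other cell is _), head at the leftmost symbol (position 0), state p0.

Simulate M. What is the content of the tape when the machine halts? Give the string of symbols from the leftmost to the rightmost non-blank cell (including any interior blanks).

p0 | __[Y]XX   read Y → write _, move right, go to p2
p2 | ___[X]X   read X → write X, move left, go to p3
p3 | __[_]XX   read _ → write Y, move left, go to p1
p1 | _[_]YXX   read _ → write _, move left, go to p4
p4 | [_]_YXX   read _ → write X, move right, go to p1
p1 | X[_]YXX   read _ → write _, move left, go to p4
p4 | [X]_YXX   read X → write X, move right, go to p0
p0 | X[_]YXX   read _ → write Y, move right, go to p2
p2 | XY[Y]XX   read Y → write Y, move left, go to p3
p3 | X[Y]YXX   read Y → write Y, move right, go to p0
p0 | XY[Y]XX   read Y → write _, move right, go to p2
p2 | XY_[X]X   read X → write X, move left, go to p3
p3 | XY[_]XX   read _ → write Y, move left, go to p1
p1 | X[Y]YXX   read Y → write X, move right, go to p2
p2 | XX[Y]XX   read Y → write Y, move left, go to p3
p3 | X[X]YXX   read X → write _, move right, go to p3
p3 | X_[Y]XX   read Y → write Y, move right, go to p0
p0 | X_Y[X]X   read X → write _, move left, go to p0
p0 | X_[Y]_X   read Y → write _, move right, go to p2
p2 | X__[_]X
The non-blank tape span at halt is X___X.

X___X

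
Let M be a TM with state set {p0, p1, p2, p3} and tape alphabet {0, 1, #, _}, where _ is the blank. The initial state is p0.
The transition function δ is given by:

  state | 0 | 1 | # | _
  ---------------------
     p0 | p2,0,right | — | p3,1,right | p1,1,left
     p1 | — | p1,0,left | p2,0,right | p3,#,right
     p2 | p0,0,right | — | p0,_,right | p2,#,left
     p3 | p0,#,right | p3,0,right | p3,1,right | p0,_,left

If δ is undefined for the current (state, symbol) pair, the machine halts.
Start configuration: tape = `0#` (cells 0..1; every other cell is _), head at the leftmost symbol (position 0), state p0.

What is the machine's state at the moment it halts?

p0 | [0]#___   read 0 → write 0, move right, go to p2
p2 | 0[#]___   read # → write _, move right, go to p0
p0 | 0_[_]__   read _ → write 1, move left, go to p1
p1 | 0[_]1__   read _ → write #, move right, go to p3
p3 | 0#[1]__   read 1 → write 0, move right, go to p3
p3 | 0#0[_]_   read _ → write _, move left, go to p0
p0 | 0#[0]__   read 0 → write 0, move right, go to p2
p2 | 0#0[_]_   read _ → write #, move left, go to p2
p2 | 0#[0]#_   read 0 → write 0, move right, go to p0
p0 | 0#0[#]_   read # → write 1, move right, go to p3
p3 | 0#01[_]   read _ → write _, move left, go to p0
p0 | 0#0[1]_
No transition is defined for (p0, 1); M halts in state p0.

p0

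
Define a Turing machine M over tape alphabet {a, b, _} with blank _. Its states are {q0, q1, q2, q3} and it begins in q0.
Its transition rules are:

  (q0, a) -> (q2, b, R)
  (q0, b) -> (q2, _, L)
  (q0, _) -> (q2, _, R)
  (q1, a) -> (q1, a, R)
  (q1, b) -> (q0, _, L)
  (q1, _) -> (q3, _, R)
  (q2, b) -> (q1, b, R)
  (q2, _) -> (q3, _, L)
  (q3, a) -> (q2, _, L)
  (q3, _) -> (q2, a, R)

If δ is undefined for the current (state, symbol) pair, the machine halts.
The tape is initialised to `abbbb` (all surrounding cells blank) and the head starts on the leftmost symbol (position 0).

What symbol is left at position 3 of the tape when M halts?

_

q0 | [a]bbbb   read a → write b, move R, go to q2
q2 | b[b]bbb   read b → write b, move R, go to q1
q1 | bb[b]bb   read b → write _, move L, go to q0
q0 | b[b]_bb   read b → write _, move L, go to q2
q2 | [b]__bb   read b → write b, move R, go to q1
q1 | b[_]_bb   read _ → write _, move R, go to q3
q3 | b_[_]bb   read _ → write a, move R, go to q2
q2 | b_a[b]b   read b → write b, move R, go to q1
q1 | b_ab[b]   read b → write _, move L, go to q0
q0 | b_a[b]_   read b → write _, move L, go to q2
q2 | b_[a]__
Cell 3 holds _ when M halts.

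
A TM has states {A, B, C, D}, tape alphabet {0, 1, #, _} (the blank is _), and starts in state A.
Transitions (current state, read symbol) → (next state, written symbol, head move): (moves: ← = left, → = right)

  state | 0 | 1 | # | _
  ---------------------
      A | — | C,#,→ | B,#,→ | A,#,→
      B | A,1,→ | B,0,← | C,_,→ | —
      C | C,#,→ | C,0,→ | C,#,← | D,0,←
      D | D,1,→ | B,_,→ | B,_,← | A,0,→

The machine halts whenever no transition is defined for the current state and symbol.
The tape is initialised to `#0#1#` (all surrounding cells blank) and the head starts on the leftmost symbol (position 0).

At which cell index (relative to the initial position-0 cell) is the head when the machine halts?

5

state=A head=0 tape=[#]0#1#_   (A,#)→(B,#,→)
state=B head=1 tape=#[0]#1#_   (B,0)→(A,1,→)
state=A head=2 tape=#1[#]1#_   (A,#)→(B,#,→)
state=B head=3 tape=#1#[1]#_   (B,1)→(B,0,←)
state=B head=2 tape=#1[#]0#_   (B,#)→(C,_,→)
state=C head=3 tape=#1_[0]#_   (C,0)→(C,#,→)
state=C head=4 tape=#1_#[#]_   (C,#)→(C,#,←)
state=C head=3 tape=#1_[#]#_   (C,#)→(C,#,←)
state=C head=2 tape=#1[_]##_   (C,_)→(D,0,←)
state=D head=1 tape=#[1]0##_   (D,1)→(B,_,→)
state=B head=2 tape=#_[0]##_   (B,0)→(A,1,→)
state=A head=3 tape=#_1[#]#_   (A,#)→(B,#,→)
state=B head=4 tape=#_1#[#]_   (B,#)→(C,_,→)
state=C head=5 tape=#_1#_[_]   (C,_)→(D,0,←)
state=D head=4 tape=#_1#[_]0   (D,_)→(A,0,→)
state=A head=5 tape=#_1#0[0]
At halt the head is at cell 5.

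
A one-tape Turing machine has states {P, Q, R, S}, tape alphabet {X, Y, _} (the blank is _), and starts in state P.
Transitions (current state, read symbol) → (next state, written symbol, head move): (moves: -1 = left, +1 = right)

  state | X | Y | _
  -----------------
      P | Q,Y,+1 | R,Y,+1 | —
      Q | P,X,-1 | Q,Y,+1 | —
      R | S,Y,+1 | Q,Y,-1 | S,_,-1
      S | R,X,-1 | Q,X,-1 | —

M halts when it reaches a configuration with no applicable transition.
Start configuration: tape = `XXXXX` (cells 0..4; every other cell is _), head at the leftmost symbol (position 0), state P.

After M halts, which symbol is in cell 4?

Y

state=P head=0 tape=[X]XXXX_   (P,X)→(Q,Y,+1)
state=Q head=1 tape=Y[X]XXX_   (Q,X)→(P,X,-1)
state=P head=0 tape=[Y]XXXX_   (P,Y)→(R,Y,+1)
state=R head=1 tape=Y[X]XXX_   (R,X)→(S,Y,+1)
state=S head=2 tape=YY[X]XX_   (S,X)→(R,X,-1)
state=R head=1 tape=Y[Y]XXX_   (R,Y)→(Q,Y,-1)
state=Q head=0 tape=[Y]YXXX_   (Q,Y)→(Q,Y,+1)
state=Q head=1 tape=Y[Y]XXX_   (Q,Y)→(Q,Y,+1)
state=Q head=2 tape=YY[X]XX_   (Q,X)→(P,X,-1)
state=P head=1 tape=Y[Y]XXX_   (P,Y)→(R,Y,+1)
state=R head=2 tape=YY[X]XX_   (R,X)→(S,Y,+1)
state=S head=3 tape=YYY[X]X_   (S,X)→(R,X,-1)
state=R head=2 tape=YY[Y]XX_   (R,Y)→(Q,Y,-1)
state=Q head=1 tape=Y[Y]YXX_   (Q,Y)→(Q,Y,+1)
state=Q head=2 tape=YY[Y]XX_   (Q,Y)→(Q,Y,+1)
state=Q head=3 tape=YYY[X]X_   (Q,X)→(P,X,-1)
state=P head=2 tape=YY[Y]XX_   (P,Y)→(R,Y,+1)
state=R head=3 tape=YYY[X]X_   (R,X)→(S,Y,+1)
state=S head=4 tape=YYYY[X]_   (S,X)→(R,X,-1)
state=R head=3 tape=YYY[Y]X_   (R,Y)→(Q,Y,-1)
state=Q head=2 tape=YY[Y]YX_   (Q,Y)→(Q,Y,+1)
state=Q head=3 tape=YYY[Y]X_   (Q,Y)→(Q,Y,+1)
state=Q head=4 tape=YYYY[X]_   (Q,X)→(P,X,-1)
state=P head=3 tape=YYY[Y]X_   (P,Y)→(R,Y,+1)
state=R head=4 tape=YYYY[X]_   (R,X)→(S,Y,+1)
state=S head=5 tape=YYYYY[_]
Cell 4 holds Y when M halts.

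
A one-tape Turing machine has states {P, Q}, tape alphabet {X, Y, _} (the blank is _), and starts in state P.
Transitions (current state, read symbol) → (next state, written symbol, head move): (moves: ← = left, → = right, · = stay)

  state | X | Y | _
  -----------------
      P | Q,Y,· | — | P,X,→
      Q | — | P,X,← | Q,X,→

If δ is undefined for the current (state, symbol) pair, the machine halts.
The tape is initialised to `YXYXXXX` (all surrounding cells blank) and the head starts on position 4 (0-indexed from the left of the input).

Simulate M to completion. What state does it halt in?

P

state=P head=4 tape=YXYX[X]XX   (P,X)→(Q,Y,·)
state=Q head=4 tape=YXYX[Y]XX   (Q,Y)→(P,X,←)
state=P head=3 tape=YXY[X]XXX   (P,X)→(Q,Y,·)
state=Q head=3 tape=YXY[Y]XXX   (Q,Y)→(P,X,←)
state=P head=2 tape=YX[Y]XXXX
No transition is defined for (P, Y); M halts in state P.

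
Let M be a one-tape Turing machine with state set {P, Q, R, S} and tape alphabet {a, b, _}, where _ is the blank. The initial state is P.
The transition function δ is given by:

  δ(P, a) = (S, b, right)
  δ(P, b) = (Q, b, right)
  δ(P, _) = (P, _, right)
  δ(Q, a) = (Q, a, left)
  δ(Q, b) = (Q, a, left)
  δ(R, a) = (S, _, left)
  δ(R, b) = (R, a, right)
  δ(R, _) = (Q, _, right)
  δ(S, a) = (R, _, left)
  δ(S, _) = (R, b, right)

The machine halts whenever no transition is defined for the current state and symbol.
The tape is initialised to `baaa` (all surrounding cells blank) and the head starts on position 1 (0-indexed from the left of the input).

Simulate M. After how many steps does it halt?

5

P | b[a]aa   read a → write b, move right, go to S
S | bb[a]a   read a → write _, move left, go to R
R | b[b]_a   read b → write a, move right, go to R
R | ba[_]a   read _ → write _, move right, go to Q
Q | ba_[a]   read a → write a, move left, go to Q
Q | ba[_]a
M halts after 5 transitions.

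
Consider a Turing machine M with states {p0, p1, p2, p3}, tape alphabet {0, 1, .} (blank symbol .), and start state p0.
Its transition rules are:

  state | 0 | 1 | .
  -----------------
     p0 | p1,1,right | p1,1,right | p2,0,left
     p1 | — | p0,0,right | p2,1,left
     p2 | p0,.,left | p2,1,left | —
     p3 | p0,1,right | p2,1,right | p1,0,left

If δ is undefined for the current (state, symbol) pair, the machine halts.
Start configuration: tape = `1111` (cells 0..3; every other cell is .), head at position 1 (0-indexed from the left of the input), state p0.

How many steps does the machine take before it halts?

state=p0 head=1 tape=.1[1]11.   (p0,1)→(p1,1,right)
state=p1 head=2 tape=.11[1]1.   (p1,1)→(p0,0,right)
state=p0 head=3 tape=.110[1].   (p0,1)→(p1,1,right)
state=p1 head=4 tape=.1101[.]   (p1,.)→(p2,1,left)
state=p2 head=3 tape=.110[1]1   (p2,1)→(p2,1,left)
state=p2 head=2 tape=.11[0]11   (p2,0)→(p0,.,left)
state=p0 head=1 tape=.1[1].11   (p0,1)→(p1,1,right)
state=p1 head=2 tape=.11[.]11   (p1,.)→(p2,1,left)
state=p2 head=1 tape=.1[1]111   (p2,1)→(p2,1,left)
state=p2 head=0 tape=.[1]1111   (p2,1)→(p2,1,left)
state=p2 head=-1 tape=[.]11111
M halts after 10 transitions.

10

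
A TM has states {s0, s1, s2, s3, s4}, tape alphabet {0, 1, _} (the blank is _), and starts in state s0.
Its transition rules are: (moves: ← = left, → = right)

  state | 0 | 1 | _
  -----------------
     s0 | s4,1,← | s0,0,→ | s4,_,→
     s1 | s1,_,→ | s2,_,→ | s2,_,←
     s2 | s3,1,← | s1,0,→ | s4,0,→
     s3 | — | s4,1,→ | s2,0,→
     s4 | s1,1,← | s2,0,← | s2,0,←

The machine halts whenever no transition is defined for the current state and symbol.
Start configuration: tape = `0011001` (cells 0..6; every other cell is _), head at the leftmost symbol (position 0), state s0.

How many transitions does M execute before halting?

state=s0 head=0 tape=__[0]011001___   (s0,0)→(s4,1,←)
state=s4 head=-1 tape=_[_]1011001___   (s4,_)→(s2,0,←)
state=s2 head=-2 tape=[_]01011001___   (s2,_)→(s4,0,→)
state=s4 head=-1 tape=0[0]1011001___   (s4,0)→(s1,1,←)
state=s1 head=-2 tape=[0]11011001___   (s1,0)→(s1,_,→)
state=s1 head=-1 tape=_[1]1011001___   (s1,1)→(s2,_,→)
state=s2 head=0 tape=__[1]011001___   (s2,1)→(s1,0,→)
state=s1 head=1 tape=__0[0]11001___   (s1,0)→(s1,_,→)
state=s1 head=2 tape=__0_[1]1001___   (s1,1)→(s2,_,→)
state=s2 head=3 tape=__0__[1]001___   (s2,1)→(s1,0,→)
state=s1 head=4 tape=__0__0[0]01___   (s1,0)→(s1,_,→)
state=s1 head=5 tape=__0__0_[0]1___   (s1,0)→(s1,_,→)
state=s1 head=6 tape=__0__0__[1]___   (s1,1)→(s2,_,→)
state=s2 head=7 tape=__0__0___[_]__   (s2,_)→(s4,0,→)
state=s4 head=8 tape=__0__0___0[_]_   (s4,_)→(s2,0,←)
state=s2 head=7 tape=__0__0___[0]0_   (s2,0)→(s3,1,←)
state=s3 head=6 tape=__0__0__[_]10_   (s3,_)→(s2,0,→)
state=s2 head=7 tape=__0__0__0[1]0_   (s2,1)→(s1,0,→)
state=s1 head=8 tape=__0__0__00[0]_   (s1,0)→(s1,_,→)
state=s1 head=9 tape=__0__0__00_[_]   (s1,_)→(s2,_,←)
state=s2 head=8 tape=__0__0__00[_]_   (s2,_)→(s4,0,→)
state=s4 head=9 tape=__0__0__000[_]   (s4,_)→(s2,0,←)
state=s2 head=8 tape=__0__0__00[0]0   (s2,0)→(s3,1,←)
state=s3 head=7 tape=__0__0__0[0]10
M halts after 23 transitions.

23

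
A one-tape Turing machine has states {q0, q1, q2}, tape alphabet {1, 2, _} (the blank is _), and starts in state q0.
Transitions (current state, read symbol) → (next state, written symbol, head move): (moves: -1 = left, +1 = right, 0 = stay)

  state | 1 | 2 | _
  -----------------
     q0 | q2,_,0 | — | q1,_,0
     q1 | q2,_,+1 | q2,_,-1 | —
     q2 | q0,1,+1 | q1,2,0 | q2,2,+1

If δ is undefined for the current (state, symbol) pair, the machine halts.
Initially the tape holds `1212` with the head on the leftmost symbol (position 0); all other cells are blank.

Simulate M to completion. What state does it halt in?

q0

q0 | _[1]212   read 1 → write _, move 0, go to q2
q2 | _[_]212   read _ → write 2, move +1, go to q2
q2 | _2[2]12   read 2 → write 2, move 0, go to q1
q1 | _2[2]12   read 2 → write _, move -1, go to q2
q2 | _[2]_12   read 2 → write 2, move 0, go to q1
q1 | _[2]_12   read 2 → write _, move -1, go to q2
q2 | [_]__12   read _ → write 2, move +1, go to q2
q2 | 2[_]_12   read _ → write 2, move +1, go to q2
q2 | 22[_]12   read _ → write 2, move +1, go to q2
q2 | 222[1]2   read 1 → write 1, move +1, go to q0
q0 | 2221[2]
No transition is defined for (q0, 2); M halts in state q0.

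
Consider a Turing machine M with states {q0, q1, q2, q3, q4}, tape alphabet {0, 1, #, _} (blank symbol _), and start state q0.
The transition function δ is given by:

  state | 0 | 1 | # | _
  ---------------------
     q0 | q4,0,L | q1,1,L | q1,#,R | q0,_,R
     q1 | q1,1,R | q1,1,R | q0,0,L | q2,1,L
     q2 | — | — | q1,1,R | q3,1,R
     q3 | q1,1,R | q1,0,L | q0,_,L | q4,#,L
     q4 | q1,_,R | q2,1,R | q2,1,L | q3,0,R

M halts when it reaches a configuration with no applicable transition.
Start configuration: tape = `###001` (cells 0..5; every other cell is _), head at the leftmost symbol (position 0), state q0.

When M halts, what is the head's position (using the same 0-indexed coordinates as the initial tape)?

5

q0 | _[#]##001_   read # → write #, move R, go to q1
q1 | _#[#]#001_   read # → write 0, move L, go to q0
q0 | _[#]0#001_   read # → write #, move R, go to q1
q1 | _#[0]#001_   read 0 → write 1, move R, go to q1
q1 | _#1[#]001_   read # → write 0, move L, go to q0
q0 | _#[1]0001_   read 1 → write 1, move L, go to q1
q1 | _[#]10001_   read # → write 0, move L, go to q0
q0 | [_]010001_   read _ → write _, move R, go to q0
q0 | _[0]10001_   read 0 → write 0, move L, go to q4
q4 | [_]010001_   read _ → write 0, move R, go to q3
q3 | 0[0]10001_   read 0 → write 1, move R, go to q1
q1 | 01[1]0001_   read 1 → write 1, move R, go to q1
q1 | 011[0]001_   read 0 → write 1, move R, go to q1
q1 | 0111[0]01_   read 0 → write 1, move R, go to q1
q1 | 01111[0]1_   read 0 → write 1, move R, go to q1
q1 | 011111[1]_   read 1 → write 1, move R, go to q1
q1 | 0111111[_]   read _ → write 1, move L, go to q2
q2 | 011111[1]1
At halt the head is at cell 5.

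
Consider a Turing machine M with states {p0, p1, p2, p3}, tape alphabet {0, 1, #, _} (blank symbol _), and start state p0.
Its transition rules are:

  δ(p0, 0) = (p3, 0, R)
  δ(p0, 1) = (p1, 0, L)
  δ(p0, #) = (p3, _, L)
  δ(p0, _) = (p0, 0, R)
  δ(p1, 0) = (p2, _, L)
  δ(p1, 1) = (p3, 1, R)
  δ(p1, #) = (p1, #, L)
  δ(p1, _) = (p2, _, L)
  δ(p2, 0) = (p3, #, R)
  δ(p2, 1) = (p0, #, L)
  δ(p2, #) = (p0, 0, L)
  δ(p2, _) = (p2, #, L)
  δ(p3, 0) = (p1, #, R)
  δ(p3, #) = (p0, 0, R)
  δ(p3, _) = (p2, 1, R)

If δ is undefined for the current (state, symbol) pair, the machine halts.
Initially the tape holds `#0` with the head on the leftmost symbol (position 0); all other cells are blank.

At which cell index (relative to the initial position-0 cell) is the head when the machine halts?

p0 | ___[#]0   read # → write _, move L, go to p3
p3 | __[_]_0   read _ → write 1, move R, go to p2
p2 | __1[_]0   read _ → write #, move L, go to p2
p2 | __[1]#0   read 1 → write #, move L, go to p0
p0 | _[_]##0   read _ → write 0, move R, go to p0
p0 | _0[#]#0   read # → write _, move L, go to p3
p3 | _[0]_#0   read 0 → write #, move R, go to p1
p1 | _#[_]#0   read _ → write _, move L, go to p2
p2 | _[#]_#0   read # → write 0, move L, go to p0
p0 | [_]0_#0   read _ → write 0, move R, go to p0
p0 | 0[0]_#0   read 0 → write 0, move R, go to p3
p3 | 00[_]#0   read _ → write 1, move R, go to p2
p2 | 001[#]0   read # → write 0, move L, go to p0
p0 | 00[1]00   read 1 → write 0, move L, go to p1
p1 | 0[0]000   read 0 → write _, move L, go to p2
p2 | [0]_000   read 0 → write #, move R, go to p3
p3 | #[_]000   read _ → write 1, move R, go to p2
p2 | #1[0]00   read 0 → write #, move R, go to p3
p3 | #1#[0]0   read 0 → write #, move R, go to p1
p1 | #1##[0]   read 0 → write _, move L, go to p2
p2 | #1#[#]_   read # → write 0, move L, go to p0
p0 | #1[#]0_   read # → write _, move L, go to p3
p3 | #[1]_0_
At halt the head is at cell -2.

-2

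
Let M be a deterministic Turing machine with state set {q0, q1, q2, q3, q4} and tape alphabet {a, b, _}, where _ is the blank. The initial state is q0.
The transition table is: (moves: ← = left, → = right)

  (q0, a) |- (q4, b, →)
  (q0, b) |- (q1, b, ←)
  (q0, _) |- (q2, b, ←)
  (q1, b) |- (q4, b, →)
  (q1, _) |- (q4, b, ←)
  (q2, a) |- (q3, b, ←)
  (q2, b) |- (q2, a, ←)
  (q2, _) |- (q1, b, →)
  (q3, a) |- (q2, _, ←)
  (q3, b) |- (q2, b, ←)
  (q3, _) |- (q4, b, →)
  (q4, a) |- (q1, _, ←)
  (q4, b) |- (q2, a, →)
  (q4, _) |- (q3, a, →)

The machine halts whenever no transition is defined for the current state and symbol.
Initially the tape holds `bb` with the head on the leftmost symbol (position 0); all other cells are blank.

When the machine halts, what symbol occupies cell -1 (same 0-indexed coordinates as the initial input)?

state=q0 head=0 tape=_____[b]b   (q0,b)→(q1,b,←)
state=q1 head=-1 tape=____[_]bb   (q1,_)→(q4,b,←)
state=q4 head=-2 tape=___[_]bbb   (q4,_)→(q3,a,→)
state=q3 head=-1 tape=___a[b]bb   (q3,b)→(q2,b,←)
state=q2 head=-2 tape=___[a]bbb   (q2,a)→(q3,b,←)
state=q3 head=-3 tape=__[_]bbbb   (q3,_)→(q4,b,→)
state=q4 head=-2 tape=__b[b]bbb   (q4,b)→(q2,a,→)
state=q2 head=-1 tape=__ba[b]bb   (q2,b)→(q2,a,←)
state=q2 head=-2 tape=__b[a]abb   (q2,a)→(q3,b,←)
state=q3 head=-3 tape=__[b]babb   (q3,b)→(q2,b,←)
state=q2 head=-4 tape=_[_]bbabb   (q2,_)→(q1,b,→)
state=q1 head=-3 tape=_b[b]babb   (q1,b)→(q4,b,→)
state=q4 head=-2 tape=_bb[b]abb   (q4,b)→(q2,a,→)
state=q2 head=-1 tape=_bba[a]bb   (q2,a)→(q3,b,←)
state=q3 head=-2 tape=_bb[a]bbb   (q3,a)→(q2,_,←)
state=q2 head=-3 tape=_b[b]_bbb   (q2,b)→(q2,a,←)
state=q2 head=-4 tape=_[b]a_bbb   (q2,b)→(q2,a,←)
state=q2 head=-5 tape=[_]aa_bbb   (q2,_)→(q1,b,→)
state=q1 head=-4 tape=b[a]a_bbb
Cell -1 holds b when M halts.

b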